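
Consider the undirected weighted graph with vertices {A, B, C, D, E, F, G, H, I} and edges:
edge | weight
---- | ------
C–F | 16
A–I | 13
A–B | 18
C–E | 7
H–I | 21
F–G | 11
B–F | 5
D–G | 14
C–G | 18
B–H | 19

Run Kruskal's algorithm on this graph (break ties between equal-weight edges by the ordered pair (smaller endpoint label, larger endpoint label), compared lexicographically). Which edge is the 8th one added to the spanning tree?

B-H

Kruskal: consider edges lightest-first.
B–F (5): add — endpoints in different components.
C–E (7): add — endpoints in different components.
F–G (11): add — endpoints in different components.
A–I (13): add — endpoints in different components.
D–G (14): add — endpoints in different components.
C–F (16): add — endpoints in different components.
A–B (18): add — endpoints in different components.
C–G (18): skip — C and G already connected.
B–H (19): add — endpoints in different components.
The 8th edge added is B–H.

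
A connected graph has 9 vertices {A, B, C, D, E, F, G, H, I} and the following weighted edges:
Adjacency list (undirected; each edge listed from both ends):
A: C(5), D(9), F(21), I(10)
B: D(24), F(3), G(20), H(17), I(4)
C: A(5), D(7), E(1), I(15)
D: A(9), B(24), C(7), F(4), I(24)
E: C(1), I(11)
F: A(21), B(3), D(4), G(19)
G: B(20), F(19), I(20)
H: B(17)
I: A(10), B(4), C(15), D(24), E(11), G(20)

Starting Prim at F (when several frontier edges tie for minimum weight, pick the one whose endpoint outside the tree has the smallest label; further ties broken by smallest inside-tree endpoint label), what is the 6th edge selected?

Prim, starting at F.
Step 1: cheapest edge leaving the tree is B—F (3); add B.
Step 2: cheapest edge leaving the tree is D—F (4); add D.
Step 3: cheapest edge leaving the tree is B—I (4); add I.
Step 4: cheapest edge leaving the tree is C—D (7); add C.
Step 5: cheapest edge leaving the tree is C—E (1); add E.
Step 6: cheapest edge leaving the tree is A—C (5); add A.
Step 7: cheapest edge leaving the tree is B—H (17); add H.
Step 8: cheapest edge leaving the tree is F—G (19); add G.
The 6th edge added is A—C.

A-C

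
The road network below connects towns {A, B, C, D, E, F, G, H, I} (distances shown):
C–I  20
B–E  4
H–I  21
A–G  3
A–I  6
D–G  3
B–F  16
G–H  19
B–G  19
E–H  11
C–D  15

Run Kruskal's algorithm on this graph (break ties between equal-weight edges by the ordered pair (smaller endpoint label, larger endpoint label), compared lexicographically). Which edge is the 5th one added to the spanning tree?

E-H

Kruskal: consider edges lightest-first.
A–G (3): add — endpoints in different components.
D–G (3): add — endpoints in different components.
B–E (4): add — endpoints in different components.
A–I (6): add — endpoints in different components.
E–H (11): add — endpoints in different components.
C–D (15): add — endpoints in different components.
B–F (16): add — endpoints in different components.
B–G (19): add — endpoints in different components.
The 5th edge added is E–H.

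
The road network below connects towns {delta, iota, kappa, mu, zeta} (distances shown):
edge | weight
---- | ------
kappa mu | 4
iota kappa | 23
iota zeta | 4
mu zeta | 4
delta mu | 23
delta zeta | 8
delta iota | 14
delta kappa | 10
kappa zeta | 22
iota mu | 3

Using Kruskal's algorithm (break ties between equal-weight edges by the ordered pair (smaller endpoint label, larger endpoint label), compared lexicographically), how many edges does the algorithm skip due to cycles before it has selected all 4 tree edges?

1

Kruskal's algorithm — process edges by increasing weight (ties by edge label):
iota mu (3): add. Components now {iota,mu} {kappa} {delta} {zeta}
iota zeta (4): add. Components now {iota,mu,zeta} {kappa} {delta}
kappa mu (4): add. Components now {iota,kappa,mu,zeta} {delta}
mu zeta (4): skip — mu and zeta already connected.
delta zeta (8): add. Components now {delta,iota,kappa,mu,zeta}
Edges rejected before the tree was complete: 1.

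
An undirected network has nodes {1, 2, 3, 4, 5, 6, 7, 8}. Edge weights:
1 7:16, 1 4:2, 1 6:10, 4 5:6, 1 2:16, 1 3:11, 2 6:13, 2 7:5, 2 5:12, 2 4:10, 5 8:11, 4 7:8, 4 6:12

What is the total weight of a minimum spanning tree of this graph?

53

Sort edges by weight, then run Kruskal:
1 4 (2): add — endpoints in different components.
2 7 (5): add — endpoints in different components.
4 5 (6): add — endpoints in different components.
4 7 (8): add — endpoints in different components.
1 6 (10): add — endpoints in different components.
2 4 (10): skip — 2 and 4 already connected.
1 3 (11): add — endpoints in different components.
5 8 (11): add — endpoints in different components.
MST edges: 1 4, 2 7, 4 5, 4 7, 1 6, 1 3, 5 8; total weight 2+5+6+8+10+11+11 = 53.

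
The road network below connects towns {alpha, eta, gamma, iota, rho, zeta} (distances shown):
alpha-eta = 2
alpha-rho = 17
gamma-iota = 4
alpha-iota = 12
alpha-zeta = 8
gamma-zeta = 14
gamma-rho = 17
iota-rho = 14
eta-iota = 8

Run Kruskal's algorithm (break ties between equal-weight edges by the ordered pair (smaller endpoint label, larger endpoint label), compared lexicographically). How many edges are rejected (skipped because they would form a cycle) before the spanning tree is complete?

Kruskal's algorithm — process edges by increasing weight (ties by edge label):
alpha-eta (2): add. Components now {iota} {zeta} {alpha,eta} {rho} {gamma}
gamma-iota (4): add. Components now {gamma,iota} {zeta} {alpha,eta} {rho}
alpha-zeta (8): add. Components now {gamma,iota} {alpha,eta,zeta} {rho}
eta-iota (8): add. Components now {alpha,eta,gamma,iota,zeta} {rho}
alpha-iota (12): skip — iota and alpha already connected.
gamma-zeta (14): skip — zeta and gamma already connected.
iota-rho (14): add. Components now {alpha,eta,gamma,iota,rho,zeta}
Edges rejected before the tree was complete: 2.

2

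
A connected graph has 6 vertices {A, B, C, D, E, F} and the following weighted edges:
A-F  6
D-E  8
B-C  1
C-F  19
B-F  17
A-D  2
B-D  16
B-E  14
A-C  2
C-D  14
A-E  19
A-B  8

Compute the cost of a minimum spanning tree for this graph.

19

Kruskal: consider edges lightest-first.
B-C (1): add — endpoints in different components.
A-C (2): add — endpoints in different components.
A-D (2): add — endpoints in different components.
A-F (6): add — endpoints in different components.
A-B (8): skip — A and B already connected.
D-E (8): add — endpoints in different components.
MST edges: B-C, A-C, A-D, A-F, D-E; total weight 1+2+2+6+8 = 19.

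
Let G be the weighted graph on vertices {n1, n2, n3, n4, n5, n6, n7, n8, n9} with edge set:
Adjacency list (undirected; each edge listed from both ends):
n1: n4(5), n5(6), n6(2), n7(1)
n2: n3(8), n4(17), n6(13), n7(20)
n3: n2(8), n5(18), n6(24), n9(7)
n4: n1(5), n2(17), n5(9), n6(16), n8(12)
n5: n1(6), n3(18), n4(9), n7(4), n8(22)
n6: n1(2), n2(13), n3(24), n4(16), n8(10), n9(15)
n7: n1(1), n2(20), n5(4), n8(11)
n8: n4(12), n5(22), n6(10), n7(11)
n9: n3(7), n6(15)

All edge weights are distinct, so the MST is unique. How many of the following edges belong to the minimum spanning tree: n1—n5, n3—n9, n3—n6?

1

Kruskal's algorithm — process edges by increasing weight (ties by edge label):
n1—n7 (1): add — endpoints in different components.
n1—n6 (2): add — endpoints in different components.
n5—n7 (4): add — endpoints in different components.
n1—n4 (5): add — endpoints in different components.
n1—n5 (6): skip — n5 and n1 already connected.
n3—n9 (7): add — endpoints in different components.
n2—n3 (8): add — endpoints in different components.
n4—n5 (9): skip — n5 and n4 already connected.
n6—n8 (10): add — endpoints in different components.
n7—n8 (11): skip — n8 and n7 already connected.
n4—n8 (12): skip — n8 and n4 already connected.
n2—n6 (13): add — endpoints in different components.
MST edge set: {n1—n7, n1—n6, n5—n7, n1—n4, n3—n9, n2—n3, n6—n8, n2—n6}.
Of the listed edges, {n3—n9} are in the MST → 1.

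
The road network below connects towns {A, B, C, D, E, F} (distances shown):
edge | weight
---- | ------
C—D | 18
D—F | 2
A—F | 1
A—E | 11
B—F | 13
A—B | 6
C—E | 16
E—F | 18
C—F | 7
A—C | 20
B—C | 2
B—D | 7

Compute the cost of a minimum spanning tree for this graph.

Grow the tree from C using Prim:
Step 1: cheapest edge leaving the tree is B—C (2); add B.
Step 2: cheapest edge leaving the tree is A—B (6); add A.
Step 3: cheapest edge leaving the tree is A—F (1); add F.
Step 4: cheapest edge leaving the tree is D—F (2); add D.
Step 5: cheapest edge leaving the tree is A—E (11); add E.
MST edges: B—C, A—B, A—F, D—F, A—E; total weight 2+6+1+2+11 = 22.

22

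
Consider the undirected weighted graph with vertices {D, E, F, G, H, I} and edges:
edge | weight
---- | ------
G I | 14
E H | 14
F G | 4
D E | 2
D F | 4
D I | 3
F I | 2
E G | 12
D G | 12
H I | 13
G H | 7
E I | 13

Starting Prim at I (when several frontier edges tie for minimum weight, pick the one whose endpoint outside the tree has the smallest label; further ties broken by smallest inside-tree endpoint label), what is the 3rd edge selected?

D-E

Prim's algorithm from I:
Step 1: frontier [F I 2, D I 3, E I 13, H I 13, G I 14] → take F I (2); add F.
Step 2: frontier [D F 4, F G 4, D I 3, E I 13, H I 13, G I 14] → take D I (3); add D.
Step 3: frontier [D E 2, D G 12, F G 4, E I 13, H I 13, G I 14] → take D E (2); add E.
Step 4: frontier [D G 12, E G 12, E H 14, F G 4, H I 13, G I 14] → take F G (4); add G.
Step 5: frontier [E H 14, G H 7, H I 13] → take G H (7); add H.
The 3rd edge added is D E.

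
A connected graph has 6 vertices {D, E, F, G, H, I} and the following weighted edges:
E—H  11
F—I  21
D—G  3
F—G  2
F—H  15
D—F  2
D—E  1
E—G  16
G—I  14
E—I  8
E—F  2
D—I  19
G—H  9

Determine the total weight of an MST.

22

Sort edges by weight, then run Kruskal:
D—E (1): add. Components now {D,E} {F} {G} {H} {I}
D—F (2): add. Components now {D,E,F} {G} {H} {I}
E—F (2): skip — E and F already connected.
F—G (2): add. Components now {D,E,F,G} {H} {I}
D—G (3): skip — D and G already connected.
E—I (8): add. Components now {D,E,F,G,I} {H}
G—H (9): add. Components now {D,E,F,G,H,I}
MST edges: D—E, D—F, F—G, E—I, G—H; total weight 1+2+2+8+9 = 22.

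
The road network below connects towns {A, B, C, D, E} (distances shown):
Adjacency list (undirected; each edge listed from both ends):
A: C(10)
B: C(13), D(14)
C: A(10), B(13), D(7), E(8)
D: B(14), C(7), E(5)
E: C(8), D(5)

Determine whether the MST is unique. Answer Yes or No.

Sort edges by weight, then run Kruskal:
D E (5): add — endpoints in different components.
C D (7): add — endpoints in different components.
C E (8): skip — C and E already connected.
A C (10): add — endpoints in different components.
B C (13): add — endpoints in different components.
Every non-tree edge has weight strictly greater than the heaviest edge on the tree path between its endpoints, so the MST is unique.

Yes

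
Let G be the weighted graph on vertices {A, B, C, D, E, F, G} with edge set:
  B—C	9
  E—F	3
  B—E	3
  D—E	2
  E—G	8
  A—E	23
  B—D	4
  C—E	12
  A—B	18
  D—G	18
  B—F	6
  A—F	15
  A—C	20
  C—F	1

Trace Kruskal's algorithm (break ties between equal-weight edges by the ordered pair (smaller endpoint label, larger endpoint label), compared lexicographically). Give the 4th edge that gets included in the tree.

Sort edges by weight, then run Kruskal:
C—F (1): add. Components now {A} {B} {C,F} {D} {E} {G}
D—E (2): add. Components now {A} {B} {C,F} {D,E} {G}
B—E (3): add. Components now {A} {B,D,E} {C,F} {G}
E—F (3): add. Components now {A} {B,C,D,E,F} {G}
B—D (4): skip — B and D already connected.
B—F (6): skip — B and F already connected.
E—G (8): add. Components now {A} {B,C,D,E,F,G}
B—C (9): skip — B and C already connected.
C—E (12): skip — C and E already connected.
A—F (15): add. Components now {A,B,C,D,E,F,G}
The 4th edge added is E—F.

E-F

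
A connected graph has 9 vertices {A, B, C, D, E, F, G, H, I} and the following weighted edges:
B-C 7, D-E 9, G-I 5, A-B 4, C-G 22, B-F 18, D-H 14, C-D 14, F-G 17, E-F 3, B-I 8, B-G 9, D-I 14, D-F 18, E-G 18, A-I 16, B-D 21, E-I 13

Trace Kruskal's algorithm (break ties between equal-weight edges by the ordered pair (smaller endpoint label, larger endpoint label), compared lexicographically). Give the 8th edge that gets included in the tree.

Kruskal: consider edges lightest-first.
E-F (3): add — endpoints in different components.
A-B (4): add — endpoints in different components.
G-I (5): add — endpoints in different components.
B-C (7): add — endpoints in different components.
B-I (8): add — endpoints in different components.
B-G (9): skip — B and G already connected.
D-E (9): add — endpoints in different components.
E-I (13): add — endpoints in different components.
C-D (14): skip — C and D already connected.
D-H (14): add — endpoints in different components.
The 8th edge added is D-H.

D-H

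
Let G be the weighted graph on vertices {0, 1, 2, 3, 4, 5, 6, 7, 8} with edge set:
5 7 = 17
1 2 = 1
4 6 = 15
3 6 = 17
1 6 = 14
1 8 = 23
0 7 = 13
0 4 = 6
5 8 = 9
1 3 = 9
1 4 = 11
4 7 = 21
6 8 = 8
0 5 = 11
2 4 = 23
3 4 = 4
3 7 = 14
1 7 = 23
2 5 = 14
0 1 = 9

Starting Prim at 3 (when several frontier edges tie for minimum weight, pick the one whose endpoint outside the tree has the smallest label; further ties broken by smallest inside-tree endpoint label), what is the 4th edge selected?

1-2

Grow the tree from 3 using Prim:
Step 1: cheapest edge leaving the tree is 3 4 (4); add 4.
Step 2: cheapest edge leaving the tree is 0 4 (6); add 0.
Step 3: cheapest edge leaving the tree is 0 1 (9); add 1.
Step 4: cheapest edge leaving the tree is 1 2 (1); add 2.
Step 5: cheapest edge leaving the tree is 0 5 (11); add 5.
Step 6: cheapest edge leaving the tree is 5 8 (9); add 8.
Step 7: cheapest edge leaving the tree is 6 8 (8); add 6.
Step 8: cheapest edge leaving the tree is 0 7 (13); add 7.
The 4th edge added is 1 2.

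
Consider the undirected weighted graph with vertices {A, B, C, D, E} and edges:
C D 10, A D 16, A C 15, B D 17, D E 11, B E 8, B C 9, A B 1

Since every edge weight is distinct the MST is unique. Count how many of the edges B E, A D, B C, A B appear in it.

3

Kruskal's algorithm — process edges by increasing weight (ties by edge label):
A B (1): add — endpoints in different components.
B E (8): add — endpoints in different components.
B C (9): add — endpoints in different components.
C D (10): add — endpoints in different components.
MST edge set: {A B, B E, B C, C D}.
Of the listed edges, {B E, B C, A B} are in the MST → 3.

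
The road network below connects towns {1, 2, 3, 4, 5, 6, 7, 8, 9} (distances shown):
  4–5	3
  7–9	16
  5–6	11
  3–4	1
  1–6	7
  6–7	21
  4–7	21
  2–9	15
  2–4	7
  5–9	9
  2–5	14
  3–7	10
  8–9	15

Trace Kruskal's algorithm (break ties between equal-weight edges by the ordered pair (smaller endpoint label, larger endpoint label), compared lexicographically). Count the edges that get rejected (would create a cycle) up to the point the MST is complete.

2

Kruskal's algorithm — process edges by increasing weight (ties by edge label):
3–4 (1): add — endpoints in different components.
4–5 (3): add — endpoints in different components.
1–6 (7): add — endpoints in different components.
2–4 (7): add — endpoints in different components.
5–9 (9): add — endpoints in different components.
3–7 (10): add — endpoints in different components.
5–6 (11): add — endpoints in different components.
2–5 (14): skip — 2 and 5 already connected.
2–9 (15): skip — 2 and 9 already connected.
8–9 (15): add — endpoints in different components.
Edges rejected before the tree was complete: 2.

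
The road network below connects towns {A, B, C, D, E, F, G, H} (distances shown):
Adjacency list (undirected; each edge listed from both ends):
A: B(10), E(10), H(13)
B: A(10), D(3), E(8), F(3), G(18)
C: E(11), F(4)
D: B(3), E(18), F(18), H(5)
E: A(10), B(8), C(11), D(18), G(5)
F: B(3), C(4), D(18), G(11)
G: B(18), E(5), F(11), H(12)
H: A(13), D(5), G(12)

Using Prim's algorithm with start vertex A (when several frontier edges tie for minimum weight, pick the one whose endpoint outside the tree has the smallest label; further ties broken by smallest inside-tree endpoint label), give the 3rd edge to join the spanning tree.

Grow the tree from A using Prim:
Step 1: cheapest edge leaving the tree is A–B (10); add B.
Step 2: cheapest edge leaving the tree is B–D (3); add D.
Step 3: cheapest edge leaving the tree is B–F (3); add F.
Step 4: cheapest edge leaving the tree is C–F (4); add C.
Step 5: cheapest edge leaving the tree is D–H (5); add H.
Step 6: cheapest edge leaving the tree is B–E (8); add E.
Step 7: cheapest edge leaving the tree is E–G (5); add G.
The 3rd edge added is B–F.

B-F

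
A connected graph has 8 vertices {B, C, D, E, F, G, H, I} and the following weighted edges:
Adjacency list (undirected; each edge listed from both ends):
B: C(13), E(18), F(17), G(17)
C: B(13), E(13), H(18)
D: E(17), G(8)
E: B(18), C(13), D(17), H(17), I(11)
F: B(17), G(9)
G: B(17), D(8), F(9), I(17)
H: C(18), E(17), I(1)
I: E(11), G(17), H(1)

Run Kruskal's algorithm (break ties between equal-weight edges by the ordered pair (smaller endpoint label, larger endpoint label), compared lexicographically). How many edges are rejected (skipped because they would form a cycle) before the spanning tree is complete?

0

Kruskal's algorithm — process edges by increasing weight (ties by edge label):
H—I (1): add — endpoints in different components.
D—G (8): add — endpoints in different components.
F—G (9): add — endpoints in different components.
E—I (11): add — endpoints in different components.
B—C (13): add — endpoints in different components.
C—E (13): add — endpoints in different components.
B—F (17): add — endpoints in different components.
Edges rejected before the tree was complete: 0.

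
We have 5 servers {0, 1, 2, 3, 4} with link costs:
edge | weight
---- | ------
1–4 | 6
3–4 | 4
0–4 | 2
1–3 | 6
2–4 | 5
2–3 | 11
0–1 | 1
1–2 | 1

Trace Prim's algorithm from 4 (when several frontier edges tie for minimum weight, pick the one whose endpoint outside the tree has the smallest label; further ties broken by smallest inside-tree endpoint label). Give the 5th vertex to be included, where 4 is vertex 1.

3

Prim's algorithm from 4:
Step 1: cheapest edge leaving the tree is 0–4 (2); add 0.
Step 2: cheapest edge leaving the tree is 0–1 (1); add 1.
Step 3: cheapest edge leaving the tree is 1–2 (1); add 2.
Step 4: cheapest edge leaving the tree is 3–4 (4); add 3.
Vertex order: 4, 0, 1, 2, 3. The 5th vertex is 3.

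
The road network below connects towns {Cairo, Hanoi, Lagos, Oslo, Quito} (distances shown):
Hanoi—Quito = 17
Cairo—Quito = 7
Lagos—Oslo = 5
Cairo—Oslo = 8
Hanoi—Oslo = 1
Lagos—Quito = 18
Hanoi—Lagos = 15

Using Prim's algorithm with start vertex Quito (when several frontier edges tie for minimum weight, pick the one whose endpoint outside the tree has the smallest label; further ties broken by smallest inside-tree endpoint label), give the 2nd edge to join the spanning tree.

Grow the tree from Quito using Prim:
Step 1: cheapest edge leaving the tree is Cairo—Quito (7); add Cairo.
Step 2: cheapest edge leaving the tree is Cairo—Oslo (8); add Oslo.
Step 3: cheapest edge leaving the tree is Hanoi—Oslo (1); add Hanoi.
Step 4: cheapest edge leaving the tree is Lagos—Oslo (5); add Lagos.
The 2nd edge added is Cairo—Oslo.

Cairo-Oslo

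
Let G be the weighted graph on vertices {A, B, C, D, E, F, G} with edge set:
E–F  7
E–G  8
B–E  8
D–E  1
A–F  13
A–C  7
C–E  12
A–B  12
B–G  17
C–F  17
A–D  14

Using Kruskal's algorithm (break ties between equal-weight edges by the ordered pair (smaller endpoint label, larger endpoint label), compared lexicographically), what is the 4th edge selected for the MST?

Sort edges by weight, then run Kruskal:
D–E (1): add — endpoints in different components.
A–C (7): add — endpoints in different components.
E–F (7): add — endpoints in different components.
B–E (8): add — endpoints in different components.
E–G (8): add — endpoints in different components.
A–B (12): add — endpoints in different components.
The 4th edge added is B–E.

B-E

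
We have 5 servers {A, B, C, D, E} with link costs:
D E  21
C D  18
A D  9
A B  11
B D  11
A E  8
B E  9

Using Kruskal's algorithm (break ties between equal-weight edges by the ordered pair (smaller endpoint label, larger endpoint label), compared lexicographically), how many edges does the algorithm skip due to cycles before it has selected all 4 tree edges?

2

Kruskal's algorithm — process edges by increasing weight (ties by edge label):
A E (8): add. Components now {A,E} {B} {C} {D}
A D (9): add. Components now {A,D,E} {B} {C}
B E (9): add. Components now {A,B,D,E} {C}
A B (11): skip — A and B already connected.
B D (11): skip — B and D already connected.
C D (18): add. Components now {A,B,C,D,E}
Edges rejected before the tree was complete: 2.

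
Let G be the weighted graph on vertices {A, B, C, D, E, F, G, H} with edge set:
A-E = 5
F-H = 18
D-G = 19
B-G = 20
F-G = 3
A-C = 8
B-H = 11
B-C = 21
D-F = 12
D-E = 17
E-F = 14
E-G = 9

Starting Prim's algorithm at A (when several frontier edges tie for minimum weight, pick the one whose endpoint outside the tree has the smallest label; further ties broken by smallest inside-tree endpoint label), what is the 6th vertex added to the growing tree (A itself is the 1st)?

D

Prim, starting at A.
Step 1: cheapest edge leaving the tree is A-E (5); add E.
Step 2: cheapest edge leaving the tree is A-C (8); add C.
Step 3: cheapest edge leaving the tree is E-G (9); add G.
Step 4: cheapest edge leaving the tree is F-G (3); add F.
Step 5: cheapest edge leaving the tree is D-F (12); add D.
Step 6: cheapest edge leaving the tree is F-H (18); add H.
Step 7: cheapest edge leaving the tree is B-H (11); add B.
Vertex order: A, E, C, G, F, D, H, B. The 6th vertex is D.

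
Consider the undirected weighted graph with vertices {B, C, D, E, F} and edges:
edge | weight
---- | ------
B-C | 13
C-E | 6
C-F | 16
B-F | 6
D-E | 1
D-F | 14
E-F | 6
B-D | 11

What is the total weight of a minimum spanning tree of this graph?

19

Kruskal's algorithm — process edges by increasing weight (ties by edge label):
D-E (1): add. Components now {B} {C} {D,E} {F}
B-F (6): add. Components now {B,F} {C} {D,E}
C-E (6): add. Components now {B,F} {C,D,E}
E-F (6): add. Components now {B,C,D,E,F}
MST edges: D-E, B-F, C-E, E-F; total weight 1+6+6+6 = 19.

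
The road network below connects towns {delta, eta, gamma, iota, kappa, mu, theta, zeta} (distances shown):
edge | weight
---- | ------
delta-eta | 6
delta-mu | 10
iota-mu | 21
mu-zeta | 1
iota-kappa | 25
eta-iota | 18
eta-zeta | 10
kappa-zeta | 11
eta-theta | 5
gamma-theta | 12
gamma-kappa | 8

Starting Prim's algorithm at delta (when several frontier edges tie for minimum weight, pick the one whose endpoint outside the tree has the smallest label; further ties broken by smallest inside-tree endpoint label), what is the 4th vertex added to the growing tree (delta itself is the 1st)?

mu

Prim, starting at delta.
Step 1: frontier [delta-eta 6, delta-mu 10] → take delta-eta (6); add eta.
Step 2: frontier [delta-mu 10, eta-theta 5, eta-zeta 10, eta-iota 18] → take eta-theta (5); add theta.
Step 3: frontier [delta-mu 10, eta-zeta 10, eta-iota 18, gamma-theta 12] → take delta-mu (10); add mu.
Step 4: frontier [eta-zeta 10, eta-iota 18, mu-zeta 1, iota-mu 21, gamma-theta 12] → take mu-zeta (1); add zeta.
Step 5: frontier [eta-iota 18, iota-mu 21, gamma-theta 12, kappa-zeta 11] → take kappa-zeta (11); add kappa.
Step 6: frontier [eta-iota 18, gamma-kappa 8, iota-kappa 25, iota-mu 21, gamma-theta 12] → take gamma-kappa (8); add gamma.
Step 7: frontier [eta-iota 18, iota-kappa 25, iota-mu 21] → take eta-iota (18); add iota.
Vertex order: delta, eta, theta, mu, zeta, kappa, gamma, iota. The 4th vertex is mu.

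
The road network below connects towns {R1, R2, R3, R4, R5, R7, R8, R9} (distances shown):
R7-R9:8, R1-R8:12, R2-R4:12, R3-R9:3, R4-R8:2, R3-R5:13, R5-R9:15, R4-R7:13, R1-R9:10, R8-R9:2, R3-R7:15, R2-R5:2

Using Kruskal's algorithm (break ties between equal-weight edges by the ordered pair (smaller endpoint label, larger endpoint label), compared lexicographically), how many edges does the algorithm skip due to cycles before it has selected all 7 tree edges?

1

Sort edges by weight, then run Kruskal:
R2-R5 (2): add — endpoints in different components.
R4-R8 (2): add — endpoints in different components.
R8-R9 (2): add — endpoints in different components.
R3-R9 (3): add — endpoints in different components.
R7-R9 (8): add — endpoints in different components.
R1-R9 (10): add — endpoints in different components.
R1-R8 (12): skip — R1 and R8 already connected.
R2-R4 (12): add — endpoints in different components.
Edges rejected before the tree was complete: 1.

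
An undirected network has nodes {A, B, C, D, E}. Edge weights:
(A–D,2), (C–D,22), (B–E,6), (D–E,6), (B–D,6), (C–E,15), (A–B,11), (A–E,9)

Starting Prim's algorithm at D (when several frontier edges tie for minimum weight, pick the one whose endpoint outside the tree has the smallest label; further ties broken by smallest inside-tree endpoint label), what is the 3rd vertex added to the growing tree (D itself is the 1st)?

Prim's algorithm from D:
Step 1: cheapest edge leaving the tree is A–D (2); add A.
Step 2: cheapest edge leaving the tree is B–D (6); add B.
Step 3: cheapest edge leaving the tree is B–E (6); add E.
Step 4: cheapest edge leaving the tree is C–E (15); add C.
Vertex order: D, A, B, E, C. The 3rd vertex is B.

B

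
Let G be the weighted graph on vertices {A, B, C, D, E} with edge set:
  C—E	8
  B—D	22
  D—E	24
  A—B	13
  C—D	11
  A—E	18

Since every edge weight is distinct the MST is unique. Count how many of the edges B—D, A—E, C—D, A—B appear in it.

Kruskal's algorithm — process edges by increasing weight (ties by edge label):
C—E (8): add. Components now {A} {B} {C,E} {D}
C—D (11): add. Components now {A} {B} {C,D,E}
A—B (13): add. Components now {A,B} {C,D,E}
A—E (18): add. Components now {A,B,C,D,E}
MST edge set: {C—E, C—D, A—B, A—E}.
Of the listed edges, {A—E, C—D, A—B} are in the MST → 3.

3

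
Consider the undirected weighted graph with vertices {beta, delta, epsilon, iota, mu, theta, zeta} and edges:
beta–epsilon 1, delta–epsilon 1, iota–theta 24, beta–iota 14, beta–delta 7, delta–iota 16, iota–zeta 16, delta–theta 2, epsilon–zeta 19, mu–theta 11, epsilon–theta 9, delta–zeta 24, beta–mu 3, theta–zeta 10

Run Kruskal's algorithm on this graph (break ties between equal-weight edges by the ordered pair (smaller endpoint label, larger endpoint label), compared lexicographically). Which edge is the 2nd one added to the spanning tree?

delta-epsilon

Sort edges by weight, then run Kruskal:
beta–epsilon (1): add — endpoints in different components.
delta–epsilon (1): add — endpoints in different components.
delta–theta (2): add — endpoints in different components.
beta–mu (3): add — endpoints in different components.
beta–delta (7): skip — delta and beta already connected.
epsilon–theta (9): skip — epsilon and theta already connected.
theta–zeta (10): add — endpoints in different components.
mu–theta (11): skip — mu and theta already connected.
beta–iota (14): add — endpoints in different components.
The 2nd edge added is delta–epsilon.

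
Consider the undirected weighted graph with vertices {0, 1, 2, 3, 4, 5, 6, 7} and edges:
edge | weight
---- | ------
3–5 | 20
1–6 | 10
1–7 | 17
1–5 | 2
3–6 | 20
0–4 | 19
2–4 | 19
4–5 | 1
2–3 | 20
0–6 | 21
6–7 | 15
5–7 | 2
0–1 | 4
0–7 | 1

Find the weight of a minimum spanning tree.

55

Kruskal: consider edges lightest-first.
0–7 (1): add — endpoints in different components.
4–5 (1): add — endpoints in different components.
1–5 (2): add — endpoints in different components.
5–7 (2): add — endpoints in different components.
0–1 (4): skip — 0 and 1 already connected.
1–6 (10): add — endpoints in different components.
6–7 (15): skip — 6 and 7 already connected.
1–7 (17): skip — 1 and 7 already connected.
0–4 (19): skip — 0 and 4 already connected.
2–4 (19): add — endpoints in different components.
2–3 (20): add — endpoints in different components.
MST edges: 0–7, 4–5, 1–5, 5–7, 1–6, 2–4, 2–3; total weight 1+1+2+2+10+19+20 = 55.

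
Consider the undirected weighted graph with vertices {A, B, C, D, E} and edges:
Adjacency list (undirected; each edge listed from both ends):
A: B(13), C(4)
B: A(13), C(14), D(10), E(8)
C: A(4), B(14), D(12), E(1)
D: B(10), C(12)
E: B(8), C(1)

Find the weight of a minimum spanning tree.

Prim, starting at B.
Step 1: frontier [B E 8, B D 10, A B 13, B C 14] → take B E (8); add E.
Step 2: frontier [B D 10, A B 13, B C 14, C E 1] → take C E (1); add C.
Step 3: frontier [B D 10, A B 13, A C 4, C D 12] → take A C (4); add A.
Step 4: frontier [B D 10, C D 12] → take B D (10); add D.
MST edges: B E, C E, A C, B D; total weight 8+1+4+10 = 23.

23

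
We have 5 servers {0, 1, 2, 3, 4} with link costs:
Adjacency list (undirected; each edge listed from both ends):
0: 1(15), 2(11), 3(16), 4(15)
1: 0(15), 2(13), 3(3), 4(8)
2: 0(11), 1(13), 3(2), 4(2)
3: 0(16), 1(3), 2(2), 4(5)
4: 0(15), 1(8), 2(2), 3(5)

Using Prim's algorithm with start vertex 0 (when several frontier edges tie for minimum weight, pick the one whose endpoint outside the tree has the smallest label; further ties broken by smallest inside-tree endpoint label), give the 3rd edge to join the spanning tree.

Prim, starting at 0.
Step 1: cheapest edge leaving the tree is 0–2 (11); add 2.
Step 2: cheapest edge leaving the tree is 2–3 (2); add 3.
Step 3: cheapest edge leaving the tree is 2–4 (2); add 4.
Step 4: cheapest edge leaving the tree is 1–3 (3); add 1.
The 3rd edge added is 2–4.

2-4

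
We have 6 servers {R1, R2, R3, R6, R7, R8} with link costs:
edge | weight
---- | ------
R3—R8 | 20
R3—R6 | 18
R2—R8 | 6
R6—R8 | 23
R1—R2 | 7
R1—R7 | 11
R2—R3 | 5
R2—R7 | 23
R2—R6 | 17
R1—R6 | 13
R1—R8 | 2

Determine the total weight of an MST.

37

Prim, starting at R1.
Step 1: frontier [R1—R8 2, R1—R2 7, R1—R7 11, R1—R6 13] → take R1—R8 (2); add R8.
Step 2: frontier [R1—R2 7, R1—R7 11, R1—R6 13, R2—R8 6, R3—R8 20, R6—R8 23] → take R2—R8 (6); add R2.
Step 3: frontier [R1—R7 11, R1—R6 13, R2—R3 5, R2—R6 17, R2—R7 23, R3—R8 20, R6—R8 23] → take R2—R3 (5); add R3.
Step 4: frontier [R1—R7 11, R1—R6 13, R2—R6 17, R2—R7 23, R3—R6 18, R6—R8 23] → take R1—R7 (11); add R7.
Step 5: frontier [R1—R6 13, R2—R6 17, R3—R6 18, R6—R8 23] → take R1—R6 (13); add R6.
MST edges: R1—R8, R2—R8, R2—R3, R1—R7, R1—R6; total weight 2+6+5+11+13 = 37.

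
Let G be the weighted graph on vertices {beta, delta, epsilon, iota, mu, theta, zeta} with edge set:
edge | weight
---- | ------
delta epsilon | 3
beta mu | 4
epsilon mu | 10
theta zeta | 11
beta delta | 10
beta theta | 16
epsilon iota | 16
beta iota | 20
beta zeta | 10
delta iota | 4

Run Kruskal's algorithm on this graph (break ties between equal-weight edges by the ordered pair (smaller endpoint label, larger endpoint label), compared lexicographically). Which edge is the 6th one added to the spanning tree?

Kruskal's algorithm — process edges by increasing weight (ties by edge label):
delta epsilon (3): add — endpoints in different components.
beta mu (4): add — endpoints in different components.
delta iota (4): add — endpoints in different components.
beta delta (10): add — endpoints in different components.
beta zeta (10): add — endpoints in different components.
epsilon mu (10): skip — epsilon and mu already connected.
theta zeta (11): add — endpoints in different components.
The 6th edge added is theta zeta.

theta-zeta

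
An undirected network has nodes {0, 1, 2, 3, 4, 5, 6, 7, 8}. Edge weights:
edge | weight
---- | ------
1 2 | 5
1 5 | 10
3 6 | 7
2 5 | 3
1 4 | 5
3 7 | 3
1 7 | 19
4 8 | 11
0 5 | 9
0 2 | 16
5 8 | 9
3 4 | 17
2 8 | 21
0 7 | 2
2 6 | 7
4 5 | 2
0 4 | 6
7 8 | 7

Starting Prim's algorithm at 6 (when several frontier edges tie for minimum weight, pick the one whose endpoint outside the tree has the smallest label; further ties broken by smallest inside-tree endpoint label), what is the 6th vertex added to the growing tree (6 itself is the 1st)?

Prim's algorithm from 6:
Step 1: cheapest edge leaving the tree is 2 6 (7); add 2.
Step 2: cheapest edge leaving the tree is 2 5 (3); add 5.
Step 3: cheapest edge leaving the tree is 4 5 (2); add 4.
Step 4: cheapest edge leaving the tree is 1 2 (5); add 1.
Step 5: cheapest edge leaving the tree is 0 4 (6); add 0.
Step 6: cheapest edge leaving the tree is 0 7 (2); add 7.
Step 7: cheapest edge leaving the tree is 3 7 (3); add 3.
Step 8: cheapest edge leaving the tree is 7 8 (7); add 8.
Vertex order: 6, 2, 5, 4, 1, 0, 7, 3, 8. The 6th vertex is 0.

0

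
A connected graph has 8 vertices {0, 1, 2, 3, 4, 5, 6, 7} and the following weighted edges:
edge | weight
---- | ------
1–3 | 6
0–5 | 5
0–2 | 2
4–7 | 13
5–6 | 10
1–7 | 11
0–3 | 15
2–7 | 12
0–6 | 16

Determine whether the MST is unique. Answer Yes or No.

Kruskal: consider edges lightest-first.
0–2 (2): add — endpoints in different components.
0–5 (5): add — endpoints in different components.
1–3 (6): add — endpoints in different components.
5–6 (10): add — endpoints in different components.
1–7 (11): add — endpoints in different components.
2–7 (12): add — endpoints in different components.
4–7 (13): add — endpoints in different components.
Every non-tree edge has weight strictly greater than the heaviest edge on the tree path between its endpoints, so the MST is unique.

Yes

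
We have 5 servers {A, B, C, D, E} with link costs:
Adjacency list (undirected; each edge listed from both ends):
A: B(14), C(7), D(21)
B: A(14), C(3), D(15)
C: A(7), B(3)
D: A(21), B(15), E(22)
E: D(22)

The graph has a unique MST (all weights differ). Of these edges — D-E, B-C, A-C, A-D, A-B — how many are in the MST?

3

Kruskal's algorithm — process edges by increasing weight (ties by edge label):
B-C (3): add — endpoints in different components.
A-C (7): add — endpoints in different components.
A-B (14): skip — A and B already connected.
B-D (15): add — endpoints in different components.
A-D (21): skip — A and D already connected.
D-E (22): add — endpoints in different components.
MST edge set: {B-C, A-C, B-D, D-E}.
Of the listed edges, {D-E, B-C, A-C} are in the MST → 3.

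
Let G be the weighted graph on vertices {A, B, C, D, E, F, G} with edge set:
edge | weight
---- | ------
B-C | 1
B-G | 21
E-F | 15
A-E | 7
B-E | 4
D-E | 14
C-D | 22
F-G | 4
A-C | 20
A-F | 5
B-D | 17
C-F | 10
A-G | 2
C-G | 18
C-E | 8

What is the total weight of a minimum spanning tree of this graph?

32

Grow the tree from A using Prim:
Step 1: cheapest edge leaving the tree is A-G (2); add G.
Step 2: cheapest edge leaving the tree is F-G (4); add F.
Step 3: cheapest edge leaving the tree is A-E (7); add E.
Step 4: cheapest edge leaving the tree is B-E (4); add B.
Step 5: cheapest edge leaving the tree is B-C (1); add C.
Step 6: cheapest edge leaving the tree is D-E (14); add D.
MST edges: A-G, F-G, A-E, B-E, B-C, D-E; total weight 2+4+7+4+1+14 = 32.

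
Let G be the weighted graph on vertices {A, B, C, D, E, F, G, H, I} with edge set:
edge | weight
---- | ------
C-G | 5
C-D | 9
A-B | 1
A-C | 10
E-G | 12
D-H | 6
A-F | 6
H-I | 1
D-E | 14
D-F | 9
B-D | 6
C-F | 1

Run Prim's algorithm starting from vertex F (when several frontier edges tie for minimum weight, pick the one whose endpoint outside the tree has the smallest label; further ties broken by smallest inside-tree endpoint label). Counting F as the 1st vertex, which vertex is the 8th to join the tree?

I

Prim, starting at F.
Step 1: cheapest edge leaving the tree is C-F (1); add C.
Step 2: cheapest edge leaving the tree is C-G (5); add G.
Step 3: cheapest edge leaving the tree is A-F (6); add A.
Step 4: cheapest edge leaving the tree is A-B (1); add B.
Step 5: cheapest edge leaving the tree is B-D (6); add D.
Step 6: cheapest edge leaving the tree is D-H (6); add H.
Step 7: cheapest edge leaving the tree is H-I (1); add I.
Step 8: cheapest edge leaving the tree is E-G (12); add E.
Vertex order: F, C, G, A, B, D, H, I, E. The 8th vertex is I.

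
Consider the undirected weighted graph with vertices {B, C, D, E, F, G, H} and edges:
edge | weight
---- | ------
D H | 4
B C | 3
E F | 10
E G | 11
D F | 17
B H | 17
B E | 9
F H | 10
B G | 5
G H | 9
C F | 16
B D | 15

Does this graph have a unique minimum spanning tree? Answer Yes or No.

Kruskal's algorithm — process edges by increasing weight (ties by edge label):
B C (3): add — endpoints in different components.
D H (4): add — endpoints in different components.
B G (5): add — endpoints in different components.
B E (9): add — endpoints in different components.
G H (9): add — endpoints in different components.
E F (10): add — endpoints in different components.
Non-tree edge F H has weight 10, equal to the heaviest edge on its tree cycle — swapping gives another MST of the same weight. Not unique.

No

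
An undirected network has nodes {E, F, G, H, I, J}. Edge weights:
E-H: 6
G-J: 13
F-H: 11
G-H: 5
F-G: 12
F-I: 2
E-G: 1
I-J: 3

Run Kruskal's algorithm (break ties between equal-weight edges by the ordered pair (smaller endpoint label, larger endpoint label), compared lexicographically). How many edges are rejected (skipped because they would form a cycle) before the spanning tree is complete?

1

Kruskal's algorithm — process edges by increasing weight (ties by edge label):
E-G (1): add — endpoints in different components.
F-I (2): add — endpoints in different components.
I-J (3): add — endpoints in different components.
G-H (5): add — endpoints in different components.
E-H (6): skip — E and H already connected.
F-H (11): add — endpoints in different components.
Edges rejected before the tree was complete: 1.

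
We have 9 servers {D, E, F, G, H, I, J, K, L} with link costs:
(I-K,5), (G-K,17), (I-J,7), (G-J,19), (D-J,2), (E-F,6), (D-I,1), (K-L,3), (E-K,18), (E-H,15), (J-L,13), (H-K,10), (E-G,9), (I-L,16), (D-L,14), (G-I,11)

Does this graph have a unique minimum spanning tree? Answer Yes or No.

Yes

Kruskal: consider edges lightest-first.
D-I (1): add — endpoints in different components.
D-J (2): add — endpoints in different components.
K-L (3): add — endpoints in different components.
I-K (5): add — endpoints in different components.
E-F (6): add — endpoints in different components.
I-J (7): skip — I and J already connected.
E-G (9): add — endpoints in different components.
H-K (10): add — endpoints in different components.
G-I (11): add — endpoints in different components.
Every non-tree edge has weight strictly greater than the heaviest edge on the tree path between its endpoints, so the MST is unique.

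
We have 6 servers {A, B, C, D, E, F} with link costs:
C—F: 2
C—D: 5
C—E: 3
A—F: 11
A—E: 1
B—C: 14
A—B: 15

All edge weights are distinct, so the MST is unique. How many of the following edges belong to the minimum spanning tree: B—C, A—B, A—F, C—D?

2

Kruskal's algorithm — process edges by increasing weight (ties by edge label):
A—E (1): add. Components now {A,E} {B} {C} {D} {F}
C—F (2): add. Components now {A,E} {B} {C,F} {D}
C—E (3): add. Components now {A,C,E,F} {B} {D}
C—D (5): add. Components now {A,C,D,E,F} {B}
A—F (11): skip — A and F already connected.
B—C (14): add. Components now {A,B,C,D,E,F}
MST edge set: {A—E, C—F, C—E, C—D, B—C}.
Of the listed edges, {B—C, C—D} are in the MST → 2.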